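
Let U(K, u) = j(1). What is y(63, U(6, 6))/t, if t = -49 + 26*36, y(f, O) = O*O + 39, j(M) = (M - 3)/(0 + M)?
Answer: 43/887 ≈ 0.048478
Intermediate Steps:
j(M) = (-3 + M)/M
U(K, u) = -2 (U(K, u) = (-3 + 1)/1 = 1*(-2) = -2)
y(f, O) = 39 + O² (y(f, O) = O² + 39 = 39 + O²)
t = 887 (t = -49 + 936 = 887)
y(63, U(6, 6))/t = (39 + (-2)²)/887 = (39 + 4)*(1/887) = 43*(1/887) = 43/887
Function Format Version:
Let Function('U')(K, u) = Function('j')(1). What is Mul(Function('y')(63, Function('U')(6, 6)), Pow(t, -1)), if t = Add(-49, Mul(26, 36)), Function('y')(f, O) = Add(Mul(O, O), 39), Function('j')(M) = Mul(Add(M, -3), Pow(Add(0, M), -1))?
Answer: Rational(43, 887) ≈ 0.048478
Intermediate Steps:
Function('j')(M) = Mul(Pow(M, -1), Add(-3, M)) (Function('j')(M) = Mul(Add(-3, M), Pow(M, -1)) = Mul(Pow(M, -1), Add(-3, M)))
Function('U')(K, u) = -2 (Function('U')(K, u) = Mul(Pow(1, -1), Add(-3, 1)) = Mul(1, -2) = -2)
Function('y')(f, O) = Add(39, Pow(O, 2)) (Function('y')(f, O) = Add(Pow(O, 2), 39) = Add(39, Pow(O, 2)))
t = 887 (t = Add(-49, 936) = 887)
Mul(Function('y')(63, Function('U')(6, 6)), Pow(t, -1)) = Mul(Add(39, Pow(-2, 2)), Pow(887, -1)) = Mul(Add(39, 4), Rational(1, 887)) = Mul(43, Rational(1, 887)) = Rational(43, 887)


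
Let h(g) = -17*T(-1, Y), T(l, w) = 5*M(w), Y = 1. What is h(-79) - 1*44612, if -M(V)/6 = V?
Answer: -44102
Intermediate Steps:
M(V) = -6*V
T(l, w) = -30*w (T(l, w) = 5*(-6*w) = -30*w)
h(g) = 510 (h(g) = -(-510) = -17*(-30) = 510)
h(-79) - 1*44612 = 510 - 1*44612 = 510 - 44612 = -44102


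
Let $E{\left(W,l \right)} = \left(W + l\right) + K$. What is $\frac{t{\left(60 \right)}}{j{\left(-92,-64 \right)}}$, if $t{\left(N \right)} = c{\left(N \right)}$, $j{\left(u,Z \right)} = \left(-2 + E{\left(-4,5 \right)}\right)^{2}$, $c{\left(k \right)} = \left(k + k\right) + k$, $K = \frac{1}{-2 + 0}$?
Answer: $80$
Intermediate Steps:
$K = - \frac{1}{2}$ ($K = \frac{1}{-2} = - \frac{1}{2} \approx -0.5$)
$c{\left(k \right)} = 3 k$ ($c{\left(k \right)} = 2 k + k = 3 k$)
$E{\left(W,l \right)} = - \frac{1}{2} + W + l$ ($E{\left(W,l \right)} = \left(W + l\right) - \frac{1}{2} = - \frac{1}{2} + W + l$)
$j{\left(u,Z \right)} = \frac{9}{4}$ ($j{\left(u,Z \right)} = \left(-2 - - \frac{1}{2}\right)^{2} = \left(-2 + \frac{1}{2}\right)^{2} = \left(- \frac{3}{2}\right)^{2} = \frac{9}{4}$)
$t{\left(N \right)} = 3 N$
$\frac{t{\left(60 \right)}}{j{\left(-92,-64 \right)}} = \frac{3 \cdot 60}{\frac{9}{4}} = 180 \cdot \frac{4}{9} = 80$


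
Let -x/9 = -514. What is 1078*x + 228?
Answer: 4987056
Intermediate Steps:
x = 4626 (x = -9*(-514) = 4626)
1078*x + 228 = 1078*4626 + 228 = 4986828 + 228 = 4987056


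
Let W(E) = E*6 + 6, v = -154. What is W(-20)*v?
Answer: 17556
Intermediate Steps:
W(E) = 6 + 6*E (W(E) = 6*E + 6 = 6 + 6*E)
W(-20)*v = (6 + 6*(-20))*(-154) = (6 - 120)*(-154) = -114*(-154) = 17556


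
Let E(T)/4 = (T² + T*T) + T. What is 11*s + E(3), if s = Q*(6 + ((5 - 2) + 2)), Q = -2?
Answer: -158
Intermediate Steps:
E(T) = 4*T + 8*T² (E(T) = 4*((T² + T*T) + T) = 4*((T² + T²) + T) = 4*(2*T² + T) = 4*(T + 2*T²) = 4*T + 8*T²)
s = -22 (s = -2*(6 + ((5 - 2) + 2)) = -2*(6 + (3 + 2)) = -2*(6 + 5) = -2*11 = -22)
11*s + E(3) = 11*(-22) + 4*3*(1 + 2*3) = -242 + 4*3*(1 + 6) = -242 + 4*3*7 = -242 + 84 = -158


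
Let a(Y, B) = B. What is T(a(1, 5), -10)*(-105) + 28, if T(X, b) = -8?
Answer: 868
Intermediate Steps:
T(a(1, 5), -10)*(-105) + 28 = -8*(-105) + 28 = 840 + 28 = 868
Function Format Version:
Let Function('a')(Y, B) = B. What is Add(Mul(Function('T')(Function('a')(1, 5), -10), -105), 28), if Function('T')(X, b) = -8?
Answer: 868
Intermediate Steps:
Add(Mul(Function('T')(Function('a')(1, 5), -10), -105), 28) = Add(Mul(-8, -105), 28) = Add(840, 28) = 868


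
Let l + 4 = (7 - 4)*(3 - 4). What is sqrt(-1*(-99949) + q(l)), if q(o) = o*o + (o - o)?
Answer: sqrt(99998) ≈ 316.22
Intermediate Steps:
l = -7 (l = -4 + (7 - 4)*(3 - 4) = -4 + 3*(-1) = -4 - 3 = -7)
q(o) = o**2 (q(o) = o**2 + 0 = o**2)
sqrt(-1*(-99949) + q(l)) = sqrt(-1*(-99949) + (-7)**2) = sqrt(99949 + 49) = sqrt(99998)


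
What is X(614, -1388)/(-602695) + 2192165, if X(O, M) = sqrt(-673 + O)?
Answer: 2192165 - I*sqrt(59)/602695 ≈ 2.1922e+6 - 1.2745e-5*I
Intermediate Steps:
X(614, -1388)/(-602695) + 2192165 = sqrt(-673 + 614)/(-602695) + 2192165 = sqrt(-59)*(-1/602695) + 2192165 = (I*sqrt(59))*(-1/602695) + 2192165 = -I*sqrt(59)/602695 + 2192165 = 2192165 - I*sqrt(59)/602695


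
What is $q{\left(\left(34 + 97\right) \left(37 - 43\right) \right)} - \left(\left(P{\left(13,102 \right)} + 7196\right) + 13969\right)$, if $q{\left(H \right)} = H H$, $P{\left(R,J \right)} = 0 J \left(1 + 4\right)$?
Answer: $596631$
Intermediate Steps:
$P{\left(R,J \right)} = 0$ ($P{\left(R,J \right)} = 0 \cdot 5 = 0$)
$q{\left(H \right)} = H^{2}$
$q{\left(\left(34 + 97\right) \left(37 - 43\right) \right)} - \left(\left(P{\left(13,102 \right)} + 7196\right) + 13969\right) = \left(\left(34 + 97\right) \left(37 - 43\right)\right)^{2} - \left(\left(0 + 7196\right) + 13969\right) = \left(131 \left(-6\right)\right)^{2} - \left(7196 + 13969\right) = \left(-786\right)^{2} - 21165 = 617796 - 21165 = 596631$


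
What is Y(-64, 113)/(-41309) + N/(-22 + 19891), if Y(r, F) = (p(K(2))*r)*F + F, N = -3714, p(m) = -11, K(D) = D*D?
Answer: -578761837/273589507 ≈ -2.1154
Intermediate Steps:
K(D) = D²
Y(r, F) = F - 11*F*r (Y(r, F) = (-11*r)*F + F = -11*F*r + F = F - 11*F*r)
Y(-64, 113)/(-41309) + N/(-22 + 19891) = (113*(1 - 11*(-64)))/(-41309) - 3714/(-22 + 19891) = (113*(1 + 704))*(-1/41309) - 3714/19869 = (113*705)*(-1/41309) - 3714*1/19869 = 79665*(-1/41309) - 1238/6623 = -79665/41309 - 1238/6623 = -578761837/273589507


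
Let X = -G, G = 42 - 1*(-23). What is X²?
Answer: 4225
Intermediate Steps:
G = 65 (G = 42 + 23 = 65)
X = -65 (X = -1*65 = -65)
X² = (-65)² = 4225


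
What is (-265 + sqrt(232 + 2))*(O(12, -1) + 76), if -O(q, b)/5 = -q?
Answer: -36040 + 408*sqrt(26) ≈ -33960.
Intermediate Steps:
O(q, b) = 5*q (O(q, b) = -(-5)*q = 5*q)
(-265 + sqrt(232 + 2))*(O(12, -1) + 76) = (-265 + sqrt(232 + 2))*(5*12 + 76) = (-265 + sqrt(234))*(60 + 76) = (-265 + 3*sqrt(26))*136 = -36040 + 408*sqrt(26)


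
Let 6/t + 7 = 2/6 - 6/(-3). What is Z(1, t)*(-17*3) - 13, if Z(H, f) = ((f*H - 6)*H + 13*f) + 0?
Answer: 1211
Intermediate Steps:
t = -9/7 (t = 6/(-7 + (2/6 - 6/(-3))) = 6/(-7 + (2*(⅙) - 6*(-⅓))) = 6/(-7 + (⅓ + 2)) = 6/(-7 + 7/3) = 6/(-14/3) = 6*(-3/14) = -9/7 ≈ -1.2857)
Z(H, f) = 13*f + H*(-6 + H*f) (Z(H, f) = ((H*f - 6)*H + 13*f) + 0 = ((-6 + H*f)*H + 13*f) + 0 = (H*(-6 + H*f) + 13*f) + 0 = (13*f + H*(-6 + H*f)) + 0 = 13*f + H*(-6 + H*f))
Z(1, t)*(-17*3) - 13 = (-6*1 + 13*(-9/7) - 9/7*1²)*(-17*3) - 13 = (-6 - 117/7 - 9/7*1)*(-51) - 13 = (-6 - 117/7 - 9/7)*(-51) - 13 = -24*(-51) - 13 = 1224 - 13 = 1211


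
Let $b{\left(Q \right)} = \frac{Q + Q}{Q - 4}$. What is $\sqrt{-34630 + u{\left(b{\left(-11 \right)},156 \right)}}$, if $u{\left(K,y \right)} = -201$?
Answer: $i \sqrt{34831} \approx 186.63 i$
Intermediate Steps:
$b{\left(Q \right)} = \frac{2 Q}{-4 + Q}$
$\sqrt{-34630 + u{\left(b{\left(-11 \right)},156 \right)}} = \sqrt{-34630 - 201} = \sqrt{-34831} = i \sqrt{34831}$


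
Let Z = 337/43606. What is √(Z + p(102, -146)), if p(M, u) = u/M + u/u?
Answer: I*√2095241918370/2223906 ≈ 0.65088*I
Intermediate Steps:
Z = 337/43606 (Z = 337*(1/43606) = 337/43606 ≈ 0.0077283)
p(M, u) = 1 + u/M (p(M, u) = u/M + 1 = 1 + u/M)
√(Z + p(102, -146)) = √(337/43606 + (102 - 146)/102) = √(337/43606 + (1/102)*(-44)) = √(337/43606 - 22/51) = √(-942145/2223906) = I*√2095241918370/2223906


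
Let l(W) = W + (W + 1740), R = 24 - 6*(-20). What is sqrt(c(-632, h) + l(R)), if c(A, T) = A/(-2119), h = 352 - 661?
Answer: 2*sqrt(2276846429)/2119 ≈ 45.037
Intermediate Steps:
R = 144 (R = 24 + 120 = 144)
h = -309
c(A, T) = -A/2119 (c(A, T) = A*(-1/2119) = -A/2119)
l(W) = 1740 + 2*W (l(W) = W + (1740 + W) = 1740 + 2*W)
sqrt(c(-632, h) + l(R)) = sqrt(-1/2119*(-632) + (1740 + 2*144)) = sqrt(632/2119 + (1740 + 288)) = sqrt(632/2119 + 2028) = sqrt(4297964/2119) = 2*sqrt(2276846429)/2119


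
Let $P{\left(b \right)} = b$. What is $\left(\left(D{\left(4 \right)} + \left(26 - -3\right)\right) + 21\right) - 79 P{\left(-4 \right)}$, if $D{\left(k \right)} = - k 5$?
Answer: $346$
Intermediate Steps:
$D{\left(k \right)} = - 5 k$
$\left(\left(D{\left(4 \right)} + \left(26 - -3\right)\right) + 21\right) - 79 P{\left(-4 \right)} = \left(\left(\left(-5\right) 4 + \left(26 - -3\right)\right) + 21\right) - -316 = \left(\left(-20 + \left(26 + 3\right)\right) + 21\right) + 316 = \left(\left(-20 + 29\right) + 21\right) + 316 = \left(9 + 21\right) + 316 = 30 + 316 = 346$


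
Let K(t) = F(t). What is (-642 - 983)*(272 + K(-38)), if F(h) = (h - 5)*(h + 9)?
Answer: -2468375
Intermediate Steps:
F(h) = (-5 + h)*(9 + h)
K(t) = -45 + t**2 + 4*t
(-642 - 983)*(272 + K(-38)) = (-642 - 983)*(272 + (-45 + (-38)**2 + 4*(-38))) = -1625*(272 + (-45 + 1444 - 152)) = -1625*(272 + 1247) = -1625*1519 = -2468375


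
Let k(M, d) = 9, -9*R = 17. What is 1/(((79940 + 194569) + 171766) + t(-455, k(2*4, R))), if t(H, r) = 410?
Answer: 1/446685 ≈ 2.2387e-6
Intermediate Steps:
R = -17/9 (R = -⅑*17 = -17/9 ≈ -1.8889)
1/(((79940 + 194569) + 171766) + t(-455, k(2*4, R))) = 1/(((79940 + 194569) + 171766) + 410) = 1/((274509 + 171766) + 410) = 1/(446275 + 410) = 1/446685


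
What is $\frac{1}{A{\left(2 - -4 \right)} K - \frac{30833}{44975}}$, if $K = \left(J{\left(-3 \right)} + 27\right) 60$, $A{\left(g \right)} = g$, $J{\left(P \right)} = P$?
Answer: $\frac{44975}{388553167} \approx 0.00011575$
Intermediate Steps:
$K = 1440$ ($K = \left(-3 + 27\right) 60 = 24 \cdot 60 = 1440$)
$\frac{1}{A{\left(2 - -4 \right)} K - \frac{30833}{44975}} = \frac{1}{\left(2 - -4\right) 1440 - \frac{30833}{44975}} = \frac{1}{\left(2 + 4\right) 1440 - \frac{30833}{44975}} = \frac{1}{6 \cdot 1440 - \frac{30833}{44975}} = \frac{1}{8640 - \frac{30833}{44975}} = \frac{1}{\frac{388553167}{44975}} = \frac{44975}{388553167}$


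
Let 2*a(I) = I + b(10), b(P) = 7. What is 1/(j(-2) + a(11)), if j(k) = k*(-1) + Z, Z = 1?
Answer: 1/12 ≈ 0.083333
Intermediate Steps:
j(k) = 1 - k (j(k) = k*(-1) + 1 = -k + 1 = 1 - k)
a(I) = 7/2 + I/2 (a(I) = (I + 7)/2 = (7 + I)/2 = 7/2 + I/2)
1/(j(-2) + a(11)) = 1/((1 - 1*(-2)) + (7/2 + (½)*11)) = 1/((1 + 2) + (7/2 + 11/2)) = 1/(3 + 9) = 1/12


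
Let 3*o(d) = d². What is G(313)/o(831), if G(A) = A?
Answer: 313/230187 ≈ 0.0013598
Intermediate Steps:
o(d) = d²/3
G(313)/o(831) = 313/(((⅓)*831²)) = 313/(((⅓)*690561)) = 313/230187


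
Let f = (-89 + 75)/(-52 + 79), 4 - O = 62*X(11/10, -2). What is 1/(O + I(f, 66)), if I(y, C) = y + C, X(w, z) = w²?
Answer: -1350/7477 ≈ -0.18055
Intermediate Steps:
O = -3551/50 (O = 4 - 62*(11/10)² = 4 - 62*121/100 = 4 - 1*3751/50 = 4 - 3751/50 = -3551/50 ≈ -71.020)
f = -14/27 ≈ -0.51852
I(y, C) = C + y
1/(O + I(f, 66)) = 1/(-3551/50 + (66 - 14/27)) = 1/(-3551/50 + 1768/27) = 1/(-7477/1350) = -1350/7477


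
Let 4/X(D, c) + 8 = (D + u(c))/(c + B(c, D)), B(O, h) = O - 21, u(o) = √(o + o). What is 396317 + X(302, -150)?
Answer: 81613467683/205930 + 321*I*√3/205930 ≈ 3.9632e+5 + 0.0026999*I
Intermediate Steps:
u(o) = √2*√o (u(o) = √(2*o) = √2*√o)
B(O, h) = -21 + O
X(D, c) = 4/(-8 + (D + √2*√c)/(-21 + 2*c)) (X(D, c) = 4/(-8 + (D + √2*√c)/(c + (-21 + c))) = 4/(-8 + (D + √2*√c)/(-21 + 2*c)))
396317 + X(302, -150) = 396317 + 4*(-21 + 2*(-150))/(168 + 302 - 16*(-150) + √2*√(-150)) = 396317 + 4*(-21 - 300)/(168 + 302 + 2400 + √2*(5*I*√6)) = 396317 + 4*(-321)/(168 + 302 + 2400 + 10*I*√3) = 396317 + 4*(-321)/(2870 + 10*I*√3) = 396317 - 1284/(2870 + 10*I*√3)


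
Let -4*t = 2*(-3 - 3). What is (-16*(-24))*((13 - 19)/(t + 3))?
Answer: -384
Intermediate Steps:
t = 3 (t = -(-3 - 3)/2 = -(-6)/2 = -¼*(-12) = 3)
(-16*(-24))*((13 - 19)/(t + 3)) = (-16*(-24))*((13 - 19)/(3 + 3)) = 384*(-6/6) = 384*(-6*⅙) = 384*(-1) = -384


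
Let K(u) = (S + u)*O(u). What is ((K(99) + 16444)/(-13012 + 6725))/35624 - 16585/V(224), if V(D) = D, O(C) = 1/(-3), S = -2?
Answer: -1392942905885/18813319392 ≈ -74.040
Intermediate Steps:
O(C) = -1/3
K(u) = 2/3 - u/3 (K(u) = (-2 + u)*(-1/3) = 2/3 - u/3)
((K(99) + 16444)/(-13012 + 6725))/35624 - 16585/V(224) = (((2/3 - 1/3*99) + 16444)/(-13012 + 6725))/35624 - 16585/224 = (((2/3 - 33) + 16444)/(-6287))*(1/35624) - 16585*1/224 = ((-97/3 + 16444)*(-1/6287))*(1/35624) - 16585/224 = ((49235/3)*(-1/6287))*(1/35624) - 16585/224 = -49235/18861*1/35624 - 16585/224 = -49235/671904264 - 16585/224 = -1392942905885/18813319392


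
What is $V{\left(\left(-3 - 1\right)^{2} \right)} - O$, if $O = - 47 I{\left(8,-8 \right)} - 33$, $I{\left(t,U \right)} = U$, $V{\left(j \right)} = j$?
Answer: $-327$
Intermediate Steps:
$O = 343$ ($O = \left(-47\right) \left(-8\right) - 33 = 376 - 33 = 343$)
$V{\left(\left(-3 - 1\right)^{2} \right)} - O = \left(-3 - 1\right)^{2} - 343 = \left(-4\right)^{2} - 343 = 16 - 343 = -327$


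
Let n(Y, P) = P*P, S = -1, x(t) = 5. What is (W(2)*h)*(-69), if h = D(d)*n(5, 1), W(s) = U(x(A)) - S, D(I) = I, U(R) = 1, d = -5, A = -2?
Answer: 690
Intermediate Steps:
n(Y, P) = P²
W(s) = 2 (W(s) = 1 - 1*(-1) = 1 + 1 = 2)
h = -5 (h = -5*1² = -5*1 = -5)
(W(2)*h)*(-69) = (2*(-5))*(-69) = -10*(-69) = 690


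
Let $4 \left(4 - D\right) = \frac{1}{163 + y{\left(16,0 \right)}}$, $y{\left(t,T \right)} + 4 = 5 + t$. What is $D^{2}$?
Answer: $\frac{8288641}{518400} \approx 15.989$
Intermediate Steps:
$y{\left(t,T \right)} = 1 + t$ ($y{\left(t,T \right)} = -4 + \left(5 + t\right) = 1 + t$)
$D = \frac{2879}{720}$ ($D = 4 - \frac{1}{4 \left(163 + \left(1 + 16\right)\right)} = 4 - \frac{1}{4 \left(163 + 17\right)} = 4 - \frac{1}{4 \cdot 180} = 4 - \frac{1}{720} = \frac{2879}{720} \approx 3.9986$)
$D^{2} = \left(\frac{2879}{720}\right)^{2} = \frac{8288641}{518400}$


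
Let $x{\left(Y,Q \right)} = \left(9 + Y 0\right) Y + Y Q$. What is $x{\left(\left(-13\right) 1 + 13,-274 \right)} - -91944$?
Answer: $91944$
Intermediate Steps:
$x{\left(Y,Q \right)} = 9 Y + Q Y$ ($x{\left(Y,Q \right)} = \left(9 + 0\right) Y + Q Y = 9 Y + Q Y$)
$x{\left(\left(-13\right) 1 + 13,-274 \right)} - -91944 = \left(\left(-13\right) 1 + 13\right) \left(9 - 274\right) - -91944 = \left(-13 + 13\right) \left(-265\right) + 91944 = 0 \left(-265\right) + 91944 = 0 + 91944 = 91944$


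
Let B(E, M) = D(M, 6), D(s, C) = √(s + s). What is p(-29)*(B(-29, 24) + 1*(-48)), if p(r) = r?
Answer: 1392 - 116*√3 ≈ 1191.1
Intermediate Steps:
D(s, C) = √2*√s (D(s, C) = √(2*s) = √2*√s)
B(E, M) = √2*√M
p(-29)*(B(-29, 24) + 1*(-48)) = -29*(√2*√24 + 1*(-48)) = -29*(√2*(2*√6) - 48) = -29*(4*√3 - 48) = -29*(-48 + 4*√3) = 1392 - 116*√3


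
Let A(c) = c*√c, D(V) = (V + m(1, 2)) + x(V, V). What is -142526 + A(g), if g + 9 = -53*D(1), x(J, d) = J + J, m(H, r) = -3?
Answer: -142526 - 27*I ≈ -1.4253e+5 - 27.0*I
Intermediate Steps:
x(J, d) = 2*J
D(V) = -3 + 3*V (D(V) = (V - 3) + 2*V = (-3 + V) + 2*V = -3 + 3*V)
g = -9 (g = -9 - 53*(-3 + 3*1) = -9 - 53*(-3 + 3) = -9 - 53*0 = -9 + 0 = -9)
A(c) = c^(3/2)
-142526 + A(g) = -142526 + (-9)^(3/2) = -142526 - 27*I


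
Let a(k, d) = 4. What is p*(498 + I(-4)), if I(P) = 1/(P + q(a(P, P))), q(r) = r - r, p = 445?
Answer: 885995/4 ≈ 2.2150e+5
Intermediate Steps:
q(r) = 0
I(P) = 1/P (I(P) = 1/(P + 0) = 1/P)
p*(498 + I(-4)) = 445*(498 + 1/(-4)) = 445*(498 - ¼) = 445*(1991/4) = 885995/4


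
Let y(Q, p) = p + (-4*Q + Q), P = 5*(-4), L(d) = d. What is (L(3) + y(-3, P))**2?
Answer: 64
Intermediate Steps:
P = -20
y(Q, p) = p - 3*Q
(L(3) + y(-3, P))**2 = (3 + (-20 - 3*(-3)))**2 = (3 + (-20 + 9))**2 = (3 - 11)**2 = (-8)**2 = 64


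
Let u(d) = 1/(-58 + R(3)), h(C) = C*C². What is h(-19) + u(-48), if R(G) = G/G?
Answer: -390964/57 ≈ -6859.0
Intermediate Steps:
R(G) = 1
h(C) = C³
u(d) = -1/57 (u(d) = 1/(-58 + 1) = 1/(-57) = -1/57)
h(-19) + u(-48) = (-19)³ - 1/57 = -6859 - 1/57 = -390964/57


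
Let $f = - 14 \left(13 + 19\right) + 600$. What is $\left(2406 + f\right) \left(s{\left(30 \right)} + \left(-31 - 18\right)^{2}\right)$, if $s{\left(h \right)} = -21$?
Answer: $6088040$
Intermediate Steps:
$f = 152$ ($f = \left(-14\right) 32 + 600 = -448 + 600 = 152$)
$\left(2406 + f\right) \left(s{\left(30 \right)} + \left(-31 - 18\right)^{2}\right) = \left(2406 + 152\right) \left(-21 + \left(-31 - 18\right)^{2}\right) = 2558 \left(-21 + \left(-49\right)^{2}\right) = 2558 \left(-21 + 2401\right) = 2558 \cdot 2380 = 6088040$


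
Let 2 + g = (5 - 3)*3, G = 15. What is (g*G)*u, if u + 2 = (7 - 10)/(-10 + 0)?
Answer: -102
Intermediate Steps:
u = -17/10 (u = -2 + (7 - 10)/(-10 + 0) = -2 - 3/(-10) = -2 - 3*(-⅒) = -2 + 3/10 = -17/10 ≈ -1.7000)
g = 4 (g = -2 + (5 - 3)*3 = -2 + 2*3 = -2 + 6 = 4)
(g*G)*u = (4*15)*(-17/10) = 60*(-17/10) = -102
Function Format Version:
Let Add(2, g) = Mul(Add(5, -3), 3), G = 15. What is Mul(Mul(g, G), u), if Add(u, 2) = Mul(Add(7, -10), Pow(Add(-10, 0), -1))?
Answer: -102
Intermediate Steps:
u = Rational(-17, 10) (u = Add(-2, Mul(Add(7, -10), Pow(Add(-10, 0), -1))) = Add(-2, Mul(-3, Pow(-10, -1))) = Add(-2, Mul(-3, Rational(-1, 10))) = Add(-2, Rational(3, 10)) = Rational(-17, 10) ≈ -1.7000)
g = 4 (g = Add(-2, Mul(Add(5, -3), 3)) = Add(-2, Mul(2, 3)) = Add(-2, 6) = 4)
Mul(Mul(g, G), u) = Mul(Mul(4, 15), Rational(-17, 10)) = Mul(60, Rational(-17, 10)) = -102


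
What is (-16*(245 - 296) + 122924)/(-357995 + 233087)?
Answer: -30935/31227 ≈ -0.99065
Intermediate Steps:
(-16*(245 - 296) + 122924)/(-357995 + 233087) = (-16*(-51) + 122924)/(-124908) = (816 + 122924)*(-1/124908) = 123740*(-1/124908) = -30935/31227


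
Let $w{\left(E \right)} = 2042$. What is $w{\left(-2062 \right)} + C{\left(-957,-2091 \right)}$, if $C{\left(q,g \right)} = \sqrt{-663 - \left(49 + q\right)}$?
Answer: $2042 + 7 \sqrt{5} \approx 2057.7$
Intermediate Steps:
$C{\left(q,g \right)} = \sqrt{-712 - q}$
$w{\left(-2062 \right)} + C{\left(-957,-2091 \right)} = 2042 + \sqrt{-712 - -957} = 2042 + \sqrt{-712 + 957} = 2042 + \sqrt{245} = 2042 + 7 \sqrt{5}$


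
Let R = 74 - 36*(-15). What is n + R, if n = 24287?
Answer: 24901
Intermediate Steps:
R = 614 (R = 74 + 540 = 614)
n + R = 24287 + 614 = 24901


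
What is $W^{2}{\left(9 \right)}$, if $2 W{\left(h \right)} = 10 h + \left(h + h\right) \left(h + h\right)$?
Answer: $42849$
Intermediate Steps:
$W{\left(h \right)} = 2 h^{2} + 5 h$ ($W{\left(h \right)} = \frac{10 h + \left(h + h\right) \left(h + h\right)}{2} = \frac{10 h + 2 h 2 h}{2} = \frac{10 h + 4 h^{2}}{2} = \frac{4 h^{2} + 10 h}{2} = 2 h^{2} + 5 h$)
$W^{2}{\left(9 \right)} = \left(9 \left(5 + 2 \cdot 9\right)\right)^{2} = \left(9 \left(5 + 18\right)\right)^{2} = \left(9 \cdot 23\right)^{2} = 207^{2} = 42849$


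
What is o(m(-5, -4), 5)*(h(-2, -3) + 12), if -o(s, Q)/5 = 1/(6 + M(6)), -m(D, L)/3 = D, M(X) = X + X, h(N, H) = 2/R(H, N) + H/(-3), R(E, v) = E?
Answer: -185/54 ≈ -3.4259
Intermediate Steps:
h(N, H) = 2/H - H/3 (h(N, H) = 2/H + H/(-3) = 2/H + H*(-⅓) = 2/H - H/3)
M(X) = 2*X
m(D, L) = -3*D
o(s, Q) = -5/18 (o(s, Q) = -5/(6 + 2*6) = -5/(6 + 12) = -5/18)
o(m(-5, -4), 5)*(h(-2, -3) + 12) = -5*((2/(-3) - ⅓*(-3)) + 12)/18 = -5*((2*(-⅓) + 1) + 12)/18 = -5*((-⅔ + 1) + 12)/18 = -5*(⅓ + 12)/18 = -5/18*37/3 = -185/54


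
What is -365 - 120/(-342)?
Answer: -20785/57 ≈ -364.65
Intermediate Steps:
-365 - 120/(-342) = -365 - 120*(-1)/342 = -365 - 1*(-20/57) = -365 + 20/57 = -20785/57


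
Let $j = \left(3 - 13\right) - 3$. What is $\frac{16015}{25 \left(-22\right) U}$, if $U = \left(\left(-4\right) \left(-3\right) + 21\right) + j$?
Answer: $- \frac{3203}{2200} \approx -1.4559$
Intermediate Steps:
$j = -13$ ($j = -10 - 3 = -13$)
$U = 20$ ($U = \left(\left(-4\right) \left(-3\right) + 21\right) - 13 = \left(12 + 21\right) - 13 = 33 - 13 = 20$)
$\frac{16015}{25 \left(-22\right) U} = \frac{16015}{25 \left(-22\right) 20} = \frac{16015}{\left(-550\right) 20} = \frac{16015}{-11000} = 16015 \left(- \frac{1}{11000}\right) = - \frac{3203}{2200}$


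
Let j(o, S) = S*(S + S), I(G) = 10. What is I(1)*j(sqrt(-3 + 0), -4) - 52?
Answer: 268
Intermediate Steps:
j(o, S) = 2*S**2 (j(o, S) = S*(2*S) = 2*S**2)
I(1)*j(sqrt(-3 + 0), -4) - 52 = 10*(2*(-4)**2) - 52 = 10*(2*16) - 52 = 10*32 - 52 = 320 - 52 = 268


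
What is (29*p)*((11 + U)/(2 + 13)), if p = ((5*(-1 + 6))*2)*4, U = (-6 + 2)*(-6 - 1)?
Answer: 15080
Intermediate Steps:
U = 28 (U = -4*(-7) = 28)
p = 200 (p = ((5*5)*2)*4 = (25*2)*4 = 50*4 = 200)
(29*p)*((11 + U)/(2 + 13)) = (29*200)*((11 + 28)/(2 + 13)) = 5800*(39/15) = 5800*(39*(1/15)) = 5800*(13/5) = 15080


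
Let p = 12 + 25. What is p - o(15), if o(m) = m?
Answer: 22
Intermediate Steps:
p = 37
p - o(15) = 37 - 1*15 = 37 - 15 = 22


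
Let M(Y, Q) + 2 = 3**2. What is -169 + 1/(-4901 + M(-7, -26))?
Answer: -827087/4894 ≈ -169.00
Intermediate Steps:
M(Y, Q) = 7 (M(Y, Q) = -2 + 3**2 = -2 + 9 = 7)
-169 + 1/(-4901 + M(-7, -26)) = -169 + 1/(-4901 + 7) = -169 + 1/(-4894) = -169 - 1/4894 = -827087/4894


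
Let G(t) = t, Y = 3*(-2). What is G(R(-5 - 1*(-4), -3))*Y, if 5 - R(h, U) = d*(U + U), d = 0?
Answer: -30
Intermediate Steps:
R(h, U) = 5 (R(h, U) = 5 - 0*(U + U) = 5 - 0*2*U = 5 - 1*0 = 5 + 0 = 5)
Y = -6
G(R(-5 - 1*(-4), -3))*Y = 5*(-6) = -30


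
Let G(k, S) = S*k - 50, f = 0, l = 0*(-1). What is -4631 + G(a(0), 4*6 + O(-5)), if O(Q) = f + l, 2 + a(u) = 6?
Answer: -4585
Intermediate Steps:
l = 0
a(u) = 4 (a(u) = -2 + 6 = 4)
O(Q) = 0 (O(Q) = 0 + 0 = 0)
G(k, S) = -50 + S*k
-4631 + G(a(0), 4*6 + O(-5)) = -4631 + (-50 + (4*6 + 0)*4) = -4631 + (-50 + (24 + 0)*4) = -4631 + (-50 + 24*4) = -4631 + (-50 + 96) = -4631 + 46 = -4585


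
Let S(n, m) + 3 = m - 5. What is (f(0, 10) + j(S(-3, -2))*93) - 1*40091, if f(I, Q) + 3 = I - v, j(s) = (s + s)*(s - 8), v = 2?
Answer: -6616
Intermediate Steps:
S(n, m) = -8 + m (S(n, m) = -3 + (m - 5) = -3 + (-5 + m) = -8 + m)
j(s) = 2*s*(-8 + s) (j(s) = (2*s)*(-8 + s) = 2*s*(-8 + s))
f(I, Q) = -5 + I (f(I, Q) = -3 + (I - 1*2) = -3 + (I - 2) = -3 + (-2 + I) = -5 + I)
(f(0, 10) + j(S(-3, -2))*93) - 1*40091 = ((-5 + 0) + (2*(-8 - 2)*(-8 + (-8 - 2)))*93) - 1*40091 = (-5 + (2*(-10)*(-8 - 10))*93) - 40091 = (-5 + (2*(-10)*(-18))*93) - 40091 = (-5 + 360*93) - 40091 = (-5 + 33480) - 40091 = 33475 - 40091 = -6616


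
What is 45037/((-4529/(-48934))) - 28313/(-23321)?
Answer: 51395893882695/105620809 ≈ 4.8661e+5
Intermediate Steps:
45037/((-4529/(-48934))) - 28313/(-23321) = 45037/((-4529*(-1/48934))) - 28313*(-1/23321) = 45037/(4529/48934) + 28313/23321 = 45037*(48934/4529) + 28313/23321 = 2203840558/4529 + 28313/23321 = 51395893882695/105620809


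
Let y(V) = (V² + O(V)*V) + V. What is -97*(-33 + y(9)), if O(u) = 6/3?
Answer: -7275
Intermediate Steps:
O(u) = 2 (O(u) = 6*(⅓) = 2)
y(V) = V² + 3*V (y(V) = (V² + 2*V) + V = V² + 3*V)
-97*(-33 + y(9)) = -97*(-33 + 9*(3 + 9)) = -97*(-33 + 9*12) = -97*(-33 + 108) = -97*75 = -7275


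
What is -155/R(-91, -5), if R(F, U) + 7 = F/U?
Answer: -775/56 ≈ -13.839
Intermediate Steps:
R(F, U) = -7 + F/U
-155/R(-91, -5) = -155/(-7 - 91/(-5)) = -155/(-7 - 91*(-⅕)) = -155/(-7 + 91/5) = -155/56/5 = -155*5/56 = -775/56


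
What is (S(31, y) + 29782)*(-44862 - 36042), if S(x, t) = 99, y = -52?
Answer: -2417492424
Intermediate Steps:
(S(31, y) + 29782)*(-44862 - 36042) = (99 + 29782)*(-44862 - 36042) = 29881*(-80904) = -2417492424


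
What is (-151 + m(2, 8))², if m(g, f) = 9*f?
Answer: 6241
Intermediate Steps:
(-151 + m(2, 8))² = (-151 + 9*8)² = (-151 + 72)² = (-79)² = 6241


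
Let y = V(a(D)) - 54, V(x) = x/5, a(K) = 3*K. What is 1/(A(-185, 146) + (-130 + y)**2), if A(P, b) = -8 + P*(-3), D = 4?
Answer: 25/838139 ≈ 2.9828e-5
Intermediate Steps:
V(x) = x/5 (V(x) = x*(1/5) = x/5)
y = -258/5 (y = (3*4)/5 - 54 = (1/5)*12 - 54 = 12/5 - 54 = -258/5 ≈ -51.600)
A(P, b) = -8 - 3*P
1/(A(-185, 146) + (-130 + y)**2) = 1/((-8 - 3*(-185)) + (-130 - 258/5)**2) = 1/((-8 + 555) + (-908/5)**2) = 1/(547 + 824464/25) = 1/(838139/25) = 25/838139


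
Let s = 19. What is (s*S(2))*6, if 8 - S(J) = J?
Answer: 684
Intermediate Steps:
S(J) = 8 - J
(s*S(2))*6 = (19*(8 - 1*2))*6 = (19*(8 - 2))*6 = (19*6)*6 = 114*6 = 684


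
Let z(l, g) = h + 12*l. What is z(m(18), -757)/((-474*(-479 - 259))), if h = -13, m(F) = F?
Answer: 203/349812 ≈ 0.00058031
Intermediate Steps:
z(l, g) = -13 + 12*l
z(m(18), -757)/((-474*(-479 - 259))) = (-13 + 12*18)/((-474*(-479 - 259))) = (-13 + 216)/((-474*(-738))) = 203/349812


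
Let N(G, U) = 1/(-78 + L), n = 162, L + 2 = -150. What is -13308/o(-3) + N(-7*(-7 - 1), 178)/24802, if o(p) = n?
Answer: -12652492307/154020420 ≈ -82.148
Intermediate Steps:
L = -152 (L = -2 - 150 = -152)
o(p) = 162
N(G, U) = -1/230 (N(G, U) = 1/(-78 - 152) = 1/(-230) = -1/230)
-13308/o(-3) + N(-7*(-7 - 1), 178)/24802 = -13308/162 - 1/230/24802 = -13308*1/162 - 1/230*1/24802 = -2218/27 - 1/5704460 = -12652492307/154020420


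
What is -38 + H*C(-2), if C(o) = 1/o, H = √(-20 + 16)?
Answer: -38 - I ≈ -38.0 - 1.0*I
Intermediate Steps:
H = 2*I (H = √(-4) = 2*I ≈ 2.0*I)
-38 + H*C(-2) = -38 + (2*I)/(-2) = -38 + (2*I)*(-½) = -38 - I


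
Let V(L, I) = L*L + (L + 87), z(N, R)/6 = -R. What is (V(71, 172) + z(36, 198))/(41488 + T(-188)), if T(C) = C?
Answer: 573/5900 ≈ 0.097119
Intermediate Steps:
z(N, R) = -6*R (z(N, R) = 6*(-R) = -6*R)
V(L, I) = 87 + L + L² (V(L, I) = L² + (87 + L) = 87 + L + L²)
(V(71, 172) + z(36, 198))/(41488 + T(-188)) = ((87 + 71 + 71²) - 6*198)/(41488 - 188) = ((87 + 71 + 5041) - 1188)/41300 = (5199 - 1188)*(1/41300) = 4011*(1/41300) = 573/5900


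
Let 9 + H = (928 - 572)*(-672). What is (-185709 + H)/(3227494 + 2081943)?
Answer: -424950/5309437 ≈ -0.080037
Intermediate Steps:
H = -239241 (H = -9 + (928 - 572)*(-672) = -9 + 356*(-672) = -9 - 239232 = -239241)
(-185709 + H)/(3227494 + 2081943) = (-185709 - 239241)/(3227494 + 2081943) = -424950/5309437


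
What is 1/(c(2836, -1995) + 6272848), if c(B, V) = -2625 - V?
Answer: 1/6272218 ≈ 1.5943e-7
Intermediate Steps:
1/(c(2836, -1995) + 6272848) = 1/((-2625 - 1*(-1995)) + 6272848) = 1/((-2625 + 1995) + 6272848) = 1/(-630 + 6272848) = 1/6272218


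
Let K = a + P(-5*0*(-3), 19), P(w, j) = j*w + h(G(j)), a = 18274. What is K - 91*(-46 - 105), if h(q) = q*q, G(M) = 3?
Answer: 32024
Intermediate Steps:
h(q) = q²
P(w, j) = 9 + j*w (P(w, j) = j*w + 3² = j*w + 9 = 9 + j*w)
K = 18283 (K = 18274 + (9 + 19*(-5*0*(-3))) = 18274 + (9 + 19*(0*(-3))) = 18274 + (9 + 19*0) = 18274 + (9 + 0) = 18274 + 9 = 18283)
K - 91*(-46 - 105) = 18283 - 91*(-46 - 105) = 18283 - 91*(-151) = 18283 - 1*(-13741) = 18283 + 13741 = 32024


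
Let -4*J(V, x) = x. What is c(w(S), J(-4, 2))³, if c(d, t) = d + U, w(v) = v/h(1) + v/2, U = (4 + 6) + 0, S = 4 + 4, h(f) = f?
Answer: 10648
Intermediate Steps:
J(V, x) = -x/4
S = 8
U = 10 (U = 10 + 0 = 10)
w(v) = 3*v/2 (w(v) = v/1 + v/2 = v*1 + v*(½) = v + v/2 = 3*v/2)
c(d, t) = 10 + d (c(d, t) = d + 10 = 10 + d)
c(w(S), J(-4, 2))³ = (10 + (3/2)*8)³ = (10 + 12)³ = 22³ = 10648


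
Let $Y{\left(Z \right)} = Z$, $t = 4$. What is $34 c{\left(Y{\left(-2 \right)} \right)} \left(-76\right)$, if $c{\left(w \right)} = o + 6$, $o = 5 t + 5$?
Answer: $-80104$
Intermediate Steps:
$o = 25$ ($o = 5 \cdot 4 + 5 = 20 + 5 = 25$)
$c{\left(w \right)} = 31$ ($c{\left(w \right)} = 25 + 6 = 31$)
$34 c{\left(Y{\left(-2 \right)} \right)} \left(-76\right) = 34 \cdot 31 \left(-76\right) = 1054 \left(-76\right) = -80104$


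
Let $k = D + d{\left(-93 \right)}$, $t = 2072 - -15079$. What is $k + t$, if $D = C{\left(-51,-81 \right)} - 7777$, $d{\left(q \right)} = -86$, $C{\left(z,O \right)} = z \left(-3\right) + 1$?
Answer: $9442$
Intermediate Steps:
$C{\left(z,O \right)} = 1 - 3 z$ ($C{\left(z,O \right)} = - 3 z + 1 = 1 - 3 z$)
$D = -7623$ ($D = \left(1 - -153\right) - 7777 = \left(1 + 153\right) - 7777 = 154 - 7777 = -7623$)
$t = 17151$ ($t = 2072 + 15079 = 17151$)
$k = -7709$ ($k = -7623 - 86 = -7709$)
$k + t = -7709 + 17151 = 9442$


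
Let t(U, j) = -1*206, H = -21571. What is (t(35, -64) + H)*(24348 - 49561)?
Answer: 549063501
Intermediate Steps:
t(U, j) = -206
(t(35, -64) + H)*(24348 - 49561) = (-206 - 21571)*(24348 - 49561) = -21777*(-25213) = 549063501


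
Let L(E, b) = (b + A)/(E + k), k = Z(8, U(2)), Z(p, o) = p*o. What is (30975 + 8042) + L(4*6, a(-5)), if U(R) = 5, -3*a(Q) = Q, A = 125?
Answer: 1872911/48 ≈ 39019.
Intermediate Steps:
a(Q) = -Q/3
Z(p, o) = o*p
k = 40 (k = 5*8 = 40)
L(E, b) = (125 + b)/(40 + E) (L(E, b) = (b + 125)/(E + 40) = (125 + b)/(40 + E))
(30975 + 8042) + L(4*6, a(-5)) = (30975 + 8042) + (125 - 1/3*(-5))/(40 + 4*6) = 39017 + (125 + 5/3)/(40 + 24) = 39017 + (380/3)/64 = 39017 + (1/64)*(380/3) = 39017 + 95/48 = 1872911/48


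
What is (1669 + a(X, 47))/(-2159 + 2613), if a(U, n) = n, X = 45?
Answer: 858/227 ≈ 3.7797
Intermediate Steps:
(1669 + a(X, 47))/(-2159 + 2613) = (1669 + 47)/(-2159 + 2613) = 1716/454 = 1716*(1/454) = 858/227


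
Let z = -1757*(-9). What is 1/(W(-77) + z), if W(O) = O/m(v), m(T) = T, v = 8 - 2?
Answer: 6/94801 ≈ 6.3290e-5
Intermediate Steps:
v = 6
z = 15813
W(O) = O/6
1/(W(-77) + z) = 1/((1/6)*(-77) + 15813) = 1/(-77/6 + 15813) = 1/(94801/6) = 6/94801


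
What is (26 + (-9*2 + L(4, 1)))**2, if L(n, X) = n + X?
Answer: 169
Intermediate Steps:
L(n, X) = X + n
(26 + (-9*2 + L(4, 1)))**2 = (26 + (-9*2 + (1 + 4)))**2 = (26 + (-18 + 5))**2 = (26 - 13)**2 = 13**2 = 169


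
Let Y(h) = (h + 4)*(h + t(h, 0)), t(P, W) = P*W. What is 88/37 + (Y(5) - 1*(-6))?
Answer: 1975/37 ≈ 53.378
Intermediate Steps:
Y(h) = h*(4 + h) (Y(h) = (h + 4)*(h + h*0) = (4 + h)*(h + 0) = (4 + h)*h = h*(4 + h))
88/37 + (Y(5) - 1*(-6)) = 88/37 + (5*(4 + 5) - 1*(-6)) = (1/37)*88 + (5*9 + 6) = 88/37 + (45 + 6) = 88/37 + 51 = 1975/37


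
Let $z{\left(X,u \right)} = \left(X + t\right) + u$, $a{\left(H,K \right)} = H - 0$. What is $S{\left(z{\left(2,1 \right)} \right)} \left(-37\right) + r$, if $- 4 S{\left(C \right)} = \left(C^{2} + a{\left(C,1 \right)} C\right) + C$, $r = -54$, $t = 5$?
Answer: $1204$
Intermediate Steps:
$a{\left(H,K \right)} = H$ ($a{\left(H,K \right)} = H + 0 = H$)
$z{\left(X,u \right)} = 5 + X + u$ ($z{\left(X,u \right)} = \left(X + 5\right) + u = \left(5 + X\right) + u = 5 + X + u$)
$S{\left(C \right)} = - \frac{C^{2}}{2} - \frac{C}{4}$ ($S{\left(C \right)} = - \frac{\left(C^{2} + C C\right) + C}{4} = - \frac{\left(C^{2} + C^{2}\right) + C}{4} = - \frac{2 C^{2} + C}{4} = - \frac{C + 2 C^{2}}{4} = - \frac{C^{2}}{2} - \frac{C}{4}$)
$S{\left(z{\left(2,1 \right)} \right)} \left(-37\right) + r = - \frac{\left(5 + 2 + 1\right) \left(1 + 2 \left(5 + 2 + 1\right)\right)}{4} \left(-37\right) - 54 = \left(- \frac{1}{4}\right) 8 \left(1 + 2 \cdot 8\right) \left(-37\right) - 54 = \left(- \frac{1}{4}\right) 8 \left(1 + 16\right) \left(-37\right) - 54 = \left(- \frac{1}{4}\right) 8 \cdot 17 \left(-37\right) - 54 = \left(-34\right) \left(-37\right) - 54 = 1258 - 54 = 1204$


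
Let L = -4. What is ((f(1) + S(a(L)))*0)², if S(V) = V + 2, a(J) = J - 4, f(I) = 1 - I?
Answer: 0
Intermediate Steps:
a(J) = -4 + J
S(V) = 2 + V
((f(1) + S(a(L)))*0)² = (((1 - 1*1) + (2 + (-4 - 4)))*0)² = (((1 - 1) + (2 - 8))*0)² = ((0 - 6)*0)² = (-6*0)² = 0² = 0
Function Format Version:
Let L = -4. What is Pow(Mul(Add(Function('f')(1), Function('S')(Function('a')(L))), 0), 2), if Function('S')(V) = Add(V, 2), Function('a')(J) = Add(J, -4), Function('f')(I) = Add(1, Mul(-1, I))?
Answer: 0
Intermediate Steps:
Function('a')(J) = Add(-4, J)
Function('S')(V) = Add(2, V)
Pow(Mul(Add(Function('f')(1), Function('S')(Function('a')(L))), 0), 2) = Pow(Mul(Add(Add(1, Mul(-1, 1)), Add(2, Add(-4, -4))), 0), 2) = Pow(Mul(Add(Add(1, -1), Add(2, -8)), 0), 2) = Pow(Mul(Add(0, -6), 0), 2) = Pow(Mul(-6, 0), 2) = Pow(0, 2) = 0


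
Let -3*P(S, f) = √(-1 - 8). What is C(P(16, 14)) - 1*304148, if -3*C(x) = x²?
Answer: -912443/3 ≈ -3.0415e+5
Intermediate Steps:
P(S, f) = -I (P(S, f) = -√(-1 - 8)/3 = -I)
C(x) = -x²/3
C(P(16, 14)) - 1*304148 = -(-I)²/3 - 1*304148 = -⅓*(-1) - 304148 = ⅓ - 304148 = -912443/3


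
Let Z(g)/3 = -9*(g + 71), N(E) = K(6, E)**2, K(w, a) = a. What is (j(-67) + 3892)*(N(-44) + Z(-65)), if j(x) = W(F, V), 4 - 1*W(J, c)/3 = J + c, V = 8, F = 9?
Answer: 6835222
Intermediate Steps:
W(J, c) = 12 - 3*J - 3*c (W(J, c) = 12 - 3*(J + c) = 12 + (-3*J - 3*c) = 12 - 3*J - 3*c)
j(x) = -39 (j(x) = 12 - 3*9 - 3*8 = 12 - 27 - 24 = -39)
N(E) = E**2
Z(g) = -1917 - 27*g (Z(g) = 3*(-9*(g + 71)) = 3*(-9*(71 + g)) = 3*(-639 - 9*g) = -1917 - 27*g)
(j(-67) + 3892)*(N(-44) + Z(-65)) = (-39 + 3892)*((-44)**2 + (-1917 - 27*(-65))) = 3853*(1936 + (-1917 + 1755)) = 3853*(1936 - 162) = 3853*1774 = 6835222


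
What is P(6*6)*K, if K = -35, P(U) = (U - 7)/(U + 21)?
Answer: -1015/57 ≈ -17.807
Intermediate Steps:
P(U) = (-7 + U)/(21 + U)
P(6*6)*K = ((-7 + 6*6)/(21 + 6*6))*(-35) = ((-7 + 36)/(21 + 36))*(-35) = (29/57)*(-35) = -1015/57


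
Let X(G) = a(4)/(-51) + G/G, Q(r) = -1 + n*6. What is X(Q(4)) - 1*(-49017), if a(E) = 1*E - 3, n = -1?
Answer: 2499917/51 ≈ 49018.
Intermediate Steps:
Q(r) = -7 (Q(r) = -1 - 1*6 = -1 - 6 = -7)
a(E) = -3 + E (a(E) = E - 3 = -3 + E)
X(G) = 50/51 (X(G) = (-3 + 4)/(-51) + G/G = 1*(-1/51) + 1 = -1/51 + 1 = 50/51)
X(Q(4)) - 1*(-49017) = 50/51 - 1*(-49017) = 50/51 + 49017 = 2499917/51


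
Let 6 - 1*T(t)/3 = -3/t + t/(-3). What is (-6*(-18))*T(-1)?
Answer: 864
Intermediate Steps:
T(t) = 18 + t + 9/t (T(t) = 18 - 3*(-3/t + t/(-3)) = 18 - 3*(-3/t + t*(-1/3)) = 18 - 3*(-3/t - t/3) = 18 + (t + 9/t) = 18 + t + 9/t)
(-6*(-18))*T(-1) = (-6*(-18))*(18 - 1 + 9/(-1)) = 108*(18 - 1 + 9*(-1)) = 108*(18 - 1 - 9) = 108*8 = 864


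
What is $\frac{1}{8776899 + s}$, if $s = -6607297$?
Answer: $\frac{1}{2169602} \approx 4.6091 \cdot 10^{-7}$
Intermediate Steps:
$\frac{1}{8776899 + s} = \frac{1}{8776899 - 6607297} = \frac{1}{2169602}$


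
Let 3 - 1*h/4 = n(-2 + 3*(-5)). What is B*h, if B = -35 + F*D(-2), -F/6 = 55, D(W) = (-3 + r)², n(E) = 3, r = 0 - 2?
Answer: 0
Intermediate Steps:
r = -2
D(W) = 25 (D(W) = (-3 - 2)² = (-5)² = 25)
F = -330 (F = -6*55 = -330)
h = 0 (h = 12 - 4*3 = 12 - 12 = 0)
B = -8285 (B = -35 - 330*25 = -35 - 8250 = -8285)
B*h = -8285*0 = 0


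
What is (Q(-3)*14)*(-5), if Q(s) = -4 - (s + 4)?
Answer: 350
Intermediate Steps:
Q(s) = -8 - s (Q(s) = -4 - (4 + s) = -4 + (-4 - s) = -8 - s)
(Q(-3)*14)*(-5) = ((-8 - 1*(-3))*14)*(-5) = ((-8 + 3)*14)*(-5) = -5*14*(-5) = -70*(-5) = 350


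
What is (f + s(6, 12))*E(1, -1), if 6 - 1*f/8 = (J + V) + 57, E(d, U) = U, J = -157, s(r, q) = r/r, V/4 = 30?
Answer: 111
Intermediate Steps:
V = 120 (V = 4*30 = 120)
s(r, q) = 1
f = -112 (f = 48 - 8*((-157 + 120) + 57) = 48 - 8*(-37 + 57) = 48 - 8*20 = 48 - 160 = -112)
(f + s(6, 12))*E(1, -1) = (-112 + 1)*(-1) = -111*(-1) = 111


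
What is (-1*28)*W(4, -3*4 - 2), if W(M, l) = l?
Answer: 392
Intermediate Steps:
(-1*28)*W(4, -3*4 - 2) = (-1*28)*(-3*4 - 2) = -28*(-12 - 2) = -28*(-14) = 392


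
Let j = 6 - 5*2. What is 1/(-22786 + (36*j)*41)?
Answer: -1/28690 ≈ -3.4855e-5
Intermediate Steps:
j = -4 (j = 6 - 10 = -4)
1/(-22786 + (36*j)*41) = 1/(-22786 + (36*(-4))*41) = 1/(-22786 - 144*41) = 1/(-22786 - 5904) = 1/(-28690) = -1/28690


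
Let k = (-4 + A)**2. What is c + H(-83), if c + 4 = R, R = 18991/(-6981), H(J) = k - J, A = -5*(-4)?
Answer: 2319644/6981 ≈ 332.28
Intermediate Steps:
A = 20
k = 256 (k = (-4 + 20)**2 = 16**2 = 256)
H(J) = 256 - J
R = -18991/6981 (R = 18991*(-1/6981) = -18991/6981 ≈ -2.7204)
c = -46915/6981 (c = -4 - 18991/6981 = -46915/6981 ≈ -6.7204)
c + H(-83) = -46915/6981 + (256 - 1*(-83)) = -46915/6981 + (256 + 83) = -46915/6981 + 339 = 2319644/6981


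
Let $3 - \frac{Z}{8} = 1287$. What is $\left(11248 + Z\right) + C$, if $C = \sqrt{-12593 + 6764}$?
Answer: $976 + i \sqrt{5829} \approx 976.0 + 76.348 i$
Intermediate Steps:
$Z = -10272$ ($Z = 24 - 10296 = -10272$)
$C = i \sqrt{5829}$ ($C = \sqrt{-5829} = i \sqrt{5829} \approx 76.348 i$)
$\left(11248 + Z\right) + C = \left(11248 - 10272\right) + i \sqrt{5829} = 976 + i \sqrt{5829}$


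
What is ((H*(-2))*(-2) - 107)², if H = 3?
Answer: 9025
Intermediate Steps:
((H*(-2))*(-2) - 107)² = ((3*(-2))*(-2) - 107)² = (-6*(-2) - 107)² = (12 - 107)² = (-95)² = 9025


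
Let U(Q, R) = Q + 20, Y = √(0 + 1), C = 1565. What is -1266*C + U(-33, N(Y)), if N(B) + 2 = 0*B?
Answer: -1981303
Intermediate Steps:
Y = 1 (Y = √1 = 1)
N(B) = -2 (N(B) = -2 + 0*B = -2 + 0 = -2)
U(Q, R) = 20 + Q
-1266*C + U(-33, N(Y)) = -1266*1565 + (20 - 33) = -1981290 - 13 = -1981303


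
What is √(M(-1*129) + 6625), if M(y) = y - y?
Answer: 5*√265 ≈ 81.394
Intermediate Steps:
M(y) = 0
√(M(-1*129) + 6625) = √(0 + 6625) = √6625 = 5*√265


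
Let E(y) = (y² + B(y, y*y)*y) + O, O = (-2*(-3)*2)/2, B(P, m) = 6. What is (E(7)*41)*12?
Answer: 47724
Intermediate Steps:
O = 6 (O = (6*2)*(½) = 12*(½) = 6)
E(y) = 6 + y² + 6*y (E(y) = (y² + 6*y) + 6 = 6 + y² + 6*y)
(E(7)*41)*12 = ((6 + 7² + 6*7)*41)*12 = ((6 + 49 + 42)*41)*12 = (97*41)*12 = 3977*12 = 47724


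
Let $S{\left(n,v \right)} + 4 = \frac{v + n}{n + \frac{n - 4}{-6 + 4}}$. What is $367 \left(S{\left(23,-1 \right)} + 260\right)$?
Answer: $\frac{2552852}{27} \approx 94550.0$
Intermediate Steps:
$S{\left(n,v \right)} = -4 + \frac{n + v}{2 + \frac{n}{2}}$ ($S{\left(n,v \right)} = -4 + \frac{v + n}{n + \frac{n - 4}{-6 + 4}} = -4 + \frac{n + v}{n + \frac{-4 + n}{-2}} = -4 + \frac{n + v}{n + \left(-4 + n\right) \left(- \frac{1}{2}\right)} = -4 + \frac{n + v}{n - \left(-2 + \frac{n}{2}\right)} = -4 + \frac{n + v}{2 + \frac{n}{2}}$)
$367 \left(S{\left(23,-1 \right)} + 260\right) = 367 \left(\frac{2 \left(-8 - 1 - 23\right)}{4 + 23} + 260\right) = 367 \left(\frac{2 \left(-8 - 1 - 23\right)}{27} + 260\right) = 367 \left(2 \cdot \frac{1}{27} \left(-32\right) + 260\right) = 367 \left(- \frac{64}{27} + 260\right) = 367 \cdot \frac{6956}{27} = \frac{2552852}{27}$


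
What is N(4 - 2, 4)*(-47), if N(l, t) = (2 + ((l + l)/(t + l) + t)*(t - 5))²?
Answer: -3008/9 ≈ -334.22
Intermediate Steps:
N(l, t) = (2 + (-5 + t)*(t + 2*l/(l + t)))² (N(l, t) = (2 + ((2*l)/(l + t) + t)*(-5 + t))² = (2 + (2*l/(l + t) + t)*(-5 + t))² = (2 + (t + 2*l/(l + t))*(-5 + t))² = (2 + (-5 + t)*(t + 2*l/(l + t)))²)
N(4 - 2, 4)*(-47) = ((4³ - 8*(4 - 2) - 5*4² + 2*4 + (4 - 2)*4² - 3*(4 - 2)*4)²/((4 - 2) + 4)²)*(-47) = ((64 - 8*2 - 5*16 + 8 + 2*16 - 3*2*4)²/(2 + 4)²)*(-47) = ((64 - 16 - 80 + 8 + 32 - 24)²/6²)*(-47) = ((1/36)*(-16)²)*(-47) = ((1/36)*256)*(-47) = (64/9)*(-47) = -3008/9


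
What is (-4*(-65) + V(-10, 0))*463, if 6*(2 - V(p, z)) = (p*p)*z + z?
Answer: 121306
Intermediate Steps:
V(p, z) = 2 - z/6 - z*p**2/6 (V(p, z) = 2 - ((p*p)*z + z)/6 = 2 - (p**2*z + z)/6 = 2 - (z*p**2 + z)/6 = 2 - (z + z*p**2)/6 = 2 + (-z/6 - z*p**2/6) = 2 - z/6 - z*p**2/6)
(-4*(-65) + V(-10, 0))*463 = (-4*(-65) + (2 - 1/6*0 - 1/6*0*(-10)**2))*463 = (260 + (2 + 0 - 1/6*0*100))*463 = (260 + (2 + 0 + 0))*463 = (260 + 2)*463 = 262*463 = 121306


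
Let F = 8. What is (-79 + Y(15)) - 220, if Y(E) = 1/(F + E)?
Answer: -6876/23 ≈ -298.96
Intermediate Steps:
Y(E) = 1/(8 + E)
(-79 + Y(15)) - 220 = (-79 + 1/(8 + 15)) - 220 = (-79 + 1/23) - 220 = -1816/23 - 220 = -6876/23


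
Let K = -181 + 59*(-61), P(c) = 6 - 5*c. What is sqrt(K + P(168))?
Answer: I*sqrt(4614) ≈ 67.926*I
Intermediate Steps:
K = -3780 (K = -181 - 3599 = -3780)
sqrt(K + P(168)) = sqrt(-3780 + (6 - 5*168)) = sqrt(-3780 + (6 - 840)) = sqrt(-3780 - 834) = sqrt(-4614) = I*sqrt(4614)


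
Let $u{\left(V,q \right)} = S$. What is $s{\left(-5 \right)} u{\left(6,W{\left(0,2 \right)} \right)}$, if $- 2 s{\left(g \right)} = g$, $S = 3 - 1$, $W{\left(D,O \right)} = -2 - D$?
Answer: $5$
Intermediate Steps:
$S = 2$ ($S = 3 - 1 = 2$)
$u{\left(V,q \right)} = 2$
$s{\left(g \right)} = - \frac{g}{2}$
$s{\left(-5 \right)} u{\left(6,W{\left(0,2 \right)} \right)} = \left(- \frac{1}{2}\right) \left(-5\right) 2 = \frac{5}{2} \cdot 2 = 5$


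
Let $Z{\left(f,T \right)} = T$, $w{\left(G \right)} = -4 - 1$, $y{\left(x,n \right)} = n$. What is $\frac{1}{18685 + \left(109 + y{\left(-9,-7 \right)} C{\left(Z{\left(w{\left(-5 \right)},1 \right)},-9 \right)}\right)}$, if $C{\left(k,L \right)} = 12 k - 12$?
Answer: $\frac{1}{18794} \approx 5.3208 \cdot 10^{-5}$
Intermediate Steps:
$w{\left(G \right)} = -5$ ($w{\left(G \right)} = -4 - 1 = -5$)
$C{\left(k,L \right)} = -12 + 12 k$
$\frac{1}{18685 + \left(109 + y{\left(-9,-7 \right)} C{\left(Z{\left(w{\left(-5 \right)},1 \right)},-9 \right)}\right)} = \frac{1}{18685 + \left(109 - 7 \left(-12 + 12 \cdot 1\right)\right)} = \frac{1}{18685 + \left(109 - 7 \left(-12 + 12\right)\right)} = \frac{1}{18685 + \left(109 - 0\right)} = \frac{1}{18685 + \left(109 + 0\right)} = \frac{1}{18685 + 109} = \frac{1}{18794}$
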